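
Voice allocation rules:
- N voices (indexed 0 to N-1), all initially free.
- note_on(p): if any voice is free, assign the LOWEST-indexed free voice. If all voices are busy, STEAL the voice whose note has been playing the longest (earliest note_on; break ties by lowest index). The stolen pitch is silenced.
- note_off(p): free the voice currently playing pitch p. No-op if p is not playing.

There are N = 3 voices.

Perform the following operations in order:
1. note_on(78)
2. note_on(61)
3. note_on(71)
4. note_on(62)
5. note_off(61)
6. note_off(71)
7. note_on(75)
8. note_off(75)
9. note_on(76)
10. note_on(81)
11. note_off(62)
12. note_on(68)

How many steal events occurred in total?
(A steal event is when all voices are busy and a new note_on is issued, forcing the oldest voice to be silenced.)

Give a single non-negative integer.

Op 1: note_on(78): voice 0 is free -> assigned | voices=[78 - -]
Op 2: note_on(61): voice 1 is free -> assigned | voices=[78 61 -]
Op 3: note_on(71): voice 2 is free -> assigned | voices=[78 61 71]
Op 4: note_on(62): all voices busy, STEAL voice 0 (pitch 78, oldest) -> assign | voices=[62 61 71]
Op 5: note_off(61): free voice 1 | voices=[62 - 71]
Op 6: note_off(71): free voice 2 | voices=[62 - -]
Op 7: note_on(75): voice 1 is free -> assigned | voices=[62 75 -]
Op 8: note_off(75): free voice 1 | voices=[62 - -]
Op 9: note_on(76): voice 1 is free -> assigned | voices=[62 76 -]
Op 10: note_on(81): voice 2 is free -> assigned | voices=[62 76 81]
Op 11: note_off(62): free voice 0 | voices=[- 76 81]
Op 12: note_on(68): voice 0 is free -> assigned | voices=[68 76 81]

Answer: 1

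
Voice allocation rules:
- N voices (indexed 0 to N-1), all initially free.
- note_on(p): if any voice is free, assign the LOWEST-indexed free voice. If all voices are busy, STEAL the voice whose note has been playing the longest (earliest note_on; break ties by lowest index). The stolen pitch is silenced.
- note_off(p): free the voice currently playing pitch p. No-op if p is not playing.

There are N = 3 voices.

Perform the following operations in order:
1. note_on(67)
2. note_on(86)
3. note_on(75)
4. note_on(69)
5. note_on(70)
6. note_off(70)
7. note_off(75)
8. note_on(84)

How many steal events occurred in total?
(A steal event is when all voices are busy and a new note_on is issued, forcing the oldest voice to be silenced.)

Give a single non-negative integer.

Op 1: note_on(67): voice 0 is free -> assigned | voices=[67 - -]
Op 2: note_on(86): voice 1 is free -> assigned | voices=[67 86 -]
Op 3: note_on(75): voice 2 is free -> assigned | voices=[67 86 75]
Op 4: note_on(69): all voices busy, STEAL voice 0 (pitch 67, oldest) -> assign | voices=[69 86 75]
Op 5: note_on(70): all voices busy, STEAL voice 1 (pitch 86, oldest) -> assign | voices=[69 70 75]
Op 6: note_off(70): free voice 1 | voices=[69 - 75]
Op 7: note_off(75): free voice 2 | voices=[69 - -]
Op 8: note_on(84): voice 1 is free -> assigned | voices=[69 84 -]

Answer: 2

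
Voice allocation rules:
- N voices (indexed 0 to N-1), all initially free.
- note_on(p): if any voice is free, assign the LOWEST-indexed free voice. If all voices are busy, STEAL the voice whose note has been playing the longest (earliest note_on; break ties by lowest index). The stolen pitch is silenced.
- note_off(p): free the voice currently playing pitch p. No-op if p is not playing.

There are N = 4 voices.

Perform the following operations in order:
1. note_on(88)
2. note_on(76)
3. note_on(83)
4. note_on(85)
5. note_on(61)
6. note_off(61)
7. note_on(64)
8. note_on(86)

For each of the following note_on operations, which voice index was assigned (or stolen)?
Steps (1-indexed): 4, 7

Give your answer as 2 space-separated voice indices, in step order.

Answer: 3 0

Derivation:
Op 1: note_on(88): voice 0 is free -> assigned | voices=[88 - - -]
Op 2: note_on(76): voice 1 is free -> assigned | voices=[88 76 - -]
Op 3: note_on(83): voice 2 is free -> assigned | voices=[88 76 83 -]
Op 4: note_on(85): voice 3 is free -> assigned | voices=[88 76 83 85]
Op 5: note_on(61): all voices busy, STEAL voice 0 (pitch 88, oldest) -> assign | voices=[61 76 83 85]
Op 6: note_off(61): free voice 0 | voices=[- 76 83 85]
Op 7: note_on(64): voice 0 is free -> assigned | voices=[64 76 83 85]
Op 8: note_on(86): all voices busy, STEAL voice 1 (pitch 76, oldest) -> assign | voices=[64 86 83 85]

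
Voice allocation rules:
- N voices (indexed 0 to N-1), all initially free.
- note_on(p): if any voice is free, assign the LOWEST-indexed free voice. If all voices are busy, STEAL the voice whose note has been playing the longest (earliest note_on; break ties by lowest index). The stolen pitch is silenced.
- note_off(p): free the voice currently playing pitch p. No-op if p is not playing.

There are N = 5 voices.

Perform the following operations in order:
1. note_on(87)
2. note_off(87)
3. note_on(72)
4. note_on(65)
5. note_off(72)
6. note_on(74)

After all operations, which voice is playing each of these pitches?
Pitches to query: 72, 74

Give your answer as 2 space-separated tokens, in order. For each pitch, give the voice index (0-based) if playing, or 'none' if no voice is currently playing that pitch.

Answer: none 0

Derivation:
Op 1: note_on(87): voice 0 is free -> assigned | voices=[87 - - - -]
Op 2: note_off(87): free voice 0 | voices=[- - - - -]
Op 3: note_on(72): voice 0 is free -> assigned | voices=[72 - - - -]
Op 4: note_on(65): voice 1 is free -> assigned | voices=[72 65 - - -]
Op 5: note_off(72): free voice 0 | voices=[- 65 - - -]
Op 6: note_on(74): voice 0 is free -> assigned | voices=[74 65 - - -]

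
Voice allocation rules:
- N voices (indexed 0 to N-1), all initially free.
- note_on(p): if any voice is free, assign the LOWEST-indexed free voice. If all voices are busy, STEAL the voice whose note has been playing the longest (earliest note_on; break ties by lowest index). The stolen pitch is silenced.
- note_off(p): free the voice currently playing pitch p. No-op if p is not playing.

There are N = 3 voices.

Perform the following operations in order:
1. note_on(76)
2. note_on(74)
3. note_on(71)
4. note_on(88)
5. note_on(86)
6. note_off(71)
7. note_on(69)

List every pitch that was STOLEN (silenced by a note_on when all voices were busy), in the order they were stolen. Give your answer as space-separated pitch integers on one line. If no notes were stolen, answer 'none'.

Answer: 76 74

Derivation:
Op 1: note_on(76): voice 0 is free -> assigned | voices=[76 - -]
Op 2: note_on(74): voice 1 is free -> assigned | voices=[76 74 -]
Op 3: note_on(71): voice 2 is free -> assigned | voices=[76 74 71]
Op 4: note_on(88): all voices busy, STEAL voice 0 (pitch 76, oldest) -> assign | voices=[88 74 71]
Op 5: note_on(86): all voices busy, STEAL voice 1 (pitch 74, oldest) -> assign | voices=[88 86 71]
Op 6: note_off(71): free voice 2 | voices=[88 86 -]
Op 7: note_on(69): voice 2 is free -> assigned | voices=[88 86 69]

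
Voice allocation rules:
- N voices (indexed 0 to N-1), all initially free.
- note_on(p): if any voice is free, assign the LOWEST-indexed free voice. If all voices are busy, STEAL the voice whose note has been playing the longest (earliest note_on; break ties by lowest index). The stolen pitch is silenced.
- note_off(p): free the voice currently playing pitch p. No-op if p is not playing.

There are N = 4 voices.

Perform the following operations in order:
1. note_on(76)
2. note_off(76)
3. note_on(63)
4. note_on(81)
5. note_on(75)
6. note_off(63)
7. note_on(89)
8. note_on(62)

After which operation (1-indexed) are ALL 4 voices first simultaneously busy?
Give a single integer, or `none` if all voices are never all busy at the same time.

Answer: 8

Derivation:
Op 1: note_on(76): voice 0 is free -> assigned | voices=[76 - - -]
Op 2: note_off(76): free voice 0 | voices=[- - - -]
Op 3: note_on(63): voice 0 is free -> assigned | voices=[63 - - -]
Op 4: note_on(81): voice 1 is free -> assigned | voices=[63 81 - -]
Op 5: note_on(75): voice 2 is free -> assigned | voices=[63 81 75 -]
Op 6: note_off(63): free voice 0 | voices=[- 81 75 -]
Op 7: note_on(89): voice 0 is free -> assigned | voices=[89 81 75 -]
Op 8: note_on(62): voice 3 is free -> assigned | voices=[89 81 75 62]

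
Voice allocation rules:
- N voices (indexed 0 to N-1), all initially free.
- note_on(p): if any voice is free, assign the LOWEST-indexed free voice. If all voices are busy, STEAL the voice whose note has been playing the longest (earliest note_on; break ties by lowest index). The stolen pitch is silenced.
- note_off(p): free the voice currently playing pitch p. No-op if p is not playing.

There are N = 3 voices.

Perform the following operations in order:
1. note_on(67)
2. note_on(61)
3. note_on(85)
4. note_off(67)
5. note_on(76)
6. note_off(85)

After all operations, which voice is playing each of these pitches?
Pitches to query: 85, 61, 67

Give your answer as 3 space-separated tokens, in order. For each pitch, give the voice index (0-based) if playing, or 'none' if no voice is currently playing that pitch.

Op 1: note_on(67): voice 0 is free -> assigned | voices=[67 - -]
Op 2: note_on(61): voice 1 is free -> assigned | voices=[67 61 -]
Op 3: note_on(85): voice 2 is free -> assigned | voices=[67 61 85]
Op 4: note_off(67): free voice 0 | voices=[- 61 85]
Op 5: note_on(76): voice 0 is free -> assigned | voices=[76 61 85]
Op 6: note_off(85): free voice 2 | voices=[76 61 -]

Answer: none 1 none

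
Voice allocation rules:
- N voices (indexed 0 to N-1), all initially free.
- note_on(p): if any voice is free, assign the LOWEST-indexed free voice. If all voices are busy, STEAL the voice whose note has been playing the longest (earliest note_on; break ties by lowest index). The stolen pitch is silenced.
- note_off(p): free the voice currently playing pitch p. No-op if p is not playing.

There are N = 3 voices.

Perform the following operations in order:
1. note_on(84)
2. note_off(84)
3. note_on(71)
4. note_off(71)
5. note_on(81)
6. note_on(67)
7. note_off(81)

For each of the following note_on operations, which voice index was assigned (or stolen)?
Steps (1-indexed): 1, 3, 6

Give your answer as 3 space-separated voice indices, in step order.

Answer: 0 0 1

Derivation:
Op 1: note_on(84): voice 0 is free -> assigned | voices=[84 - -]
Op 2: note_off(84): free voice 0 | voices=[- - -]
Op 3: note_on(71): voice 0 is free -> assigned | voices=[71 - -]
Op 4: note_off(71): free voice 0 | voices=[- - -]
Op 5: note_on(81): voice 0 is free -> assigned | voices=[81 - -]
Op 6: note_on(67): voice 1 is free -> assigned | voices=[81 67 -]
Op 7: note_off(81): free voice 0 | voices=[- 67 -]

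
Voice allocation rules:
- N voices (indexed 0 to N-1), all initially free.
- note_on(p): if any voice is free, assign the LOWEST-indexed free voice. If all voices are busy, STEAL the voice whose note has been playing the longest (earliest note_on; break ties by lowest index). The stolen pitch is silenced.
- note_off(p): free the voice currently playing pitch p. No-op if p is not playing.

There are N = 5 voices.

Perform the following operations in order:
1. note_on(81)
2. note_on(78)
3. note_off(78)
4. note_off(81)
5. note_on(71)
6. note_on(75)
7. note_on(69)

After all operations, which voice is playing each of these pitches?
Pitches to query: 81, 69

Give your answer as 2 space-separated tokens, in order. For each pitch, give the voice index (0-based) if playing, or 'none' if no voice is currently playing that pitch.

Answer: none 2

Derivation:
Op 1: note_on(81): voice 0 is free -> assigned | voices=[81 - - - -]
Op 2: note_on(78): voice 1 is free -> assigned | voices=[81 78 - - -]
Op 3: note_off(78): free voice 1 | voices=[81 - - - -]
Op 4: note_off(81): free voice 0 | voices=[- - - - -]
Op 5: note_on(71): voice 0 is free -> assigned | voices=[71 - - - -]
Op 6: note_on(75): voice 1 is free -> assigned | voices=[71 75 - - -]
Op 7: note_on(69): voice 2 is free -> assigned | voices=[71 75 69 - -]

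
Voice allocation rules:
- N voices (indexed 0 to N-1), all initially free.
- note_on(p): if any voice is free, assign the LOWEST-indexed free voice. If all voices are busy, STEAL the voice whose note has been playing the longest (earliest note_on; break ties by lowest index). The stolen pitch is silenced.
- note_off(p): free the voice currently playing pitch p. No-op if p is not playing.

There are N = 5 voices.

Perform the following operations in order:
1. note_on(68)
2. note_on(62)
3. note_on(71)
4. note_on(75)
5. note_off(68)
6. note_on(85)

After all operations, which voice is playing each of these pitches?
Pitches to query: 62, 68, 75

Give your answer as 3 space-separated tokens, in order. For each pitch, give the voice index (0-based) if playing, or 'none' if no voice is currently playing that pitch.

Answer: 1 none 3

Derivation:
Op 1: note_on(68): voice 0 is free -> assigned | voices=[68 - - - -]
Op 2: note_on(62): voice 1 is free -> assigned | voices=[68 62 - - -]
Op 3: note_on(71): voice 2 is free -> assigned | voices=[68 62 71 - -]
Op 4: note_on(75): voice 3 is free -> assigned | voices=[68 62 71 75 -]
Op 5: note_off(68): free voice 0 | voices=[- 62 71 75 -]
Op 6: note_on(85): voice 0 is free -> assigned | voices=[85 62 71 75 -]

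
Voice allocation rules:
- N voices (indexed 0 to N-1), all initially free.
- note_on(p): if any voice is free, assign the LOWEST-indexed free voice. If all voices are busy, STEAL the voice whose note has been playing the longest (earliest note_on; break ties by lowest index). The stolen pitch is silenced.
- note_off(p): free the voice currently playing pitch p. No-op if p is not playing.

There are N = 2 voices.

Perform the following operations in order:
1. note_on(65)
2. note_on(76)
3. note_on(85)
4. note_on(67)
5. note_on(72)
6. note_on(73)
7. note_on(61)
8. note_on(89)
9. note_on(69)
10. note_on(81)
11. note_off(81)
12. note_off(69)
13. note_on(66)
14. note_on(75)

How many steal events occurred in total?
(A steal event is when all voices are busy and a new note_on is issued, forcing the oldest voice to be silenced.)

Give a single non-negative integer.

Answer: 8

Derivation:
Op 1: note_on(65): voice 0 is free -> assigned | voices=[65 -]
Op 2: note_on(76): voice 1 is free -> assigned | voices=[65 76]
Op 3: note_on(85): all voices busy, STEAL voice 0 (pitch 65, oldest) -> assign | voices=[85 76]
Op 4: note_on(67): all voices busy, STEAL voice 1 (pitch 76, oldest) -> assign | voices=[85 67]
Op 5: note_on(72): all voices busy, STEAL voice 0 (pitch 85, oldest) -> assign | voices=[72 67]
Op 6: note_on(73): all voices busy, STEAL voice 1 (pitch 67, oldest) -> assign | voices=[72 73]
Op 7: note_on(61): all voices busy, STEAL voice 0 (pitch 72, oldest) -> assign | voices=[61 73]
Op 8: note_on(89): all voices busy, STEAL voice 1 (pitch 73, oldest) -> assign | voices=[61 89]
Op 9: note_on(69): all voices busy, STEAL voice 0 (pitch 61, oldest) -> assign | voices=[69 89]
Op 10: note_on(81): all voices busy, STEAL voice 1 (pitch 89, oldest) -> assign | voices=[69 81]
Op 11: note_off(81): free voice 1 | voices=[69 -]
Op 12: note_off(69): free voice 0 | voices=[- -]
Op 13: note_on(66): voice 0 is free -> assigned | voices=[66 -]
Op 14: note_on(75): voice 1 is free -> assigned | voices=[66 75]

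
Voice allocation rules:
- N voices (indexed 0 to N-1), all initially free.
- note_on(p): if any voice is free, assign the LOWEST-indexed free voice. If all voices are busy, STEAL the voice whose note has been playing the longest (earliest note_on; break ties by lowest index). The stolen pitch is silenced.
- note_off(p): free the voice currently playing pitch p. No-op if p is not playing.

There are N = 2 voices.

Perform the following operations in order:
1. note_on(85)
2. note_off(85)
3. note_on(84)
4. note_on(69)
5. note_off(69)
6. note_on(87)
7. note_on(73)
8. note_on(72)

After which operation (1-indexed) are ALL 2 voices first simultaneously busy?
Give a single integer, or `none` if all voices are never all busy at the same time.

Op 1: note_on(85): voice 0 is free -> assigned | voices=[85 -]
Op 2: note_off(85): free voice 0 | voices=[- -]
Op 3: note_on(84): voice 0 is free -> assigned | voices=[84 -]
Op 4: note_on(69): voice 1 is free -> assigned | voices=[84 69]
Op 5: note_off(69): free voice 1 | voices=[84 -]
Op 6: note_on(87): voice 1 is free -> assigned | voices=[84 87]
Op 7: note_on(73): all voices busy, STEAL voice 0 (pitch 84, oldest) -> assign | voices=[73 87]
Op 8: note_on(72): all voices busy, STEAL voice 1 (pitch 87, oldest) -> assign | voices=[73 72]

Answer: 4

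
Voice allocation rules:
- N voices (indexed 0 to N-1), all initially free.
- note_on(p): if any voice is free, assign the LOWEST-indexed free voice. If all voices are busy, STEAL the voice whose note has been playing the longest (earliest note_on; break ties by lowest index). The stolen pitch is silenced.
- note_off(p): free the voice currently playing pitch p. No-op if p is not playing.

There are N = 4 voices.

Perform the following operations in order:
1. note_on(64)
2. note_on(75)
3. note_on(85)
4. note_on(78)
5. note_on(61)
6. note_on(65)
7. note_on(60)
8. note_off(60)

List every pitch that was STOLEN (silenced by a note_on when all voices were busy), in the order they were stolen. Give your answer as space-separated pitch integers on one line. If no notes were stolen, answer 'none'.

Answer: 64 75 85

Derivation:
Op 1: note_on(64): voice 0 is free -> assigned | voices=[64 - - -]
Op 2: note_on(75): voice 1 is free -> assigned | voices=[64 75 - -]
Op 3: note_on(85): voice 2 is free -> assigned | voices=[64 75 85 -]
Op 4: note_on(78): voice 3 is free -> assigned | voices=[64 75 85 78]
Op 5: note_on(61): all voices busy, STEAL voice 0 (pitch 64, oldest) -> assign | voices=[61 75 85 78]
Op 6: note_on(65): all voices busy, STEAL voice 1 (pitch 75, oldest) -> assign | voices=[61 65 85 78]
Op 7: note_on(60): all voices busy, STEAL voice 2 (pitch 85, oldest) -> assign | voices=[61 65 60 78]
Op 8: note_off(60): free voice 2 | voices=[61 65 - 78]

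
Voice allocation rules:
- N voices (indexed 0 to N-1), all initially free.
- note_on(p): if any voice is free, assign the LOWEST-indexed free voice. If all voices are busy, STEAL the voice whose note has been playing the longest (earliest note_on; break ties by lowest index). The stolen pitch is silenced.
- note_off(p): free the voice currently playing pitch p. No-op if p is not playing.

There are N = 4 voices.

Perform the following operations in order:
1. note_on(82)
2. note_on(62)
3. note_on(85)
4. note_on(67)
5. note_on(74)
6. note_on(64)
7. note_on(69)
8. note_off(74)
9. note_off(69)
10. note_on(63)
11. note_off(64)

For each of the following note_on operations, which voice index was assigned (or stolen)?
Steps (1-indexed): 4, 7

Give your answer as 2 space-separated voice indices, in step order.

Answer: 3 2

Derivation:
Op 1: note_on(82): voice 0 is free -> assigned | voices=[82 - - -]
Op 2: note_on(62): voice 1 is free -> assigned | voices=[82 62 - -]
Op 3: note_on(85): voice 2 is free -> assigned | voices=[82 62 85 -]
Op 4: note_on(67): voice 3 is free -> assigned | voices=[82 62 85 67]
Op 5: note_on(74): all voices busy, STEAL voice 0 (pitch 82, oldest) -> assign | voices=[74 62 85 67]
Op 6: note_on(64): all voices busy, STEAL voice 1 (pitch 62, oldest) -> assign | voices=[74 64 85 67]
Op 7: note_on(69): all voices busy, STEAL voice 2 (pitch 85, oldest) -> assign | voices=[74 64 69 67]
Op 8: note_off(74): free voice 0 | voices=[- 64 69 67]
Op 9: note_off(69): free voice 2 | voices=[- 64 - 67]
Op 10: note_on(63): voice 0 is free -> assigned | voices=[63 64 - 67]
Op 11: note_off(64): free voice 1 | voices=[63 - - 67]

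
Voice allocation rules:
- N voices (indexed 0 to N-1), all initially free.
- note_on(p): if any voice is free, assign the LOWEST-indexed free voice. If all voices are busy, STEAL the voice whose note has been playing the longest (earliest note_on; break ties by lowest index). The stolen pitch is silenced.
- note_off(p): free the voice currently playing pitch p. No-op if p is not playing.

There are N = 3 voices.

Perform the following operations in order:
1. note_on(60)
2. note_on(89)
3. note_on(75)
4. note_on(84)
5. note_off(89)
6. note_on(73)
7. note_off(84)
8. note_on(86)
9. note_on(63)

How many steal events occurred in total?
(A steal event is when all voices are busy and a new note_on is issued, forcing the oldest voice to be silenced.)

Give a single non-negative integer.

Op 1: note_on(60): voice 0 is free -> assigned | voices=[60 - -]
Op 2: note_on(89): voice 1 is free -> assigned | voices=[60 89 -]
Op 3: note_on(75): voice 2 is free -> assigned | voices=[60 89 75]
Op 4: note_on(84): all voices busy, STEAL voice 0 (pitch 60, oldest) -> assign | voices=[84 89 75]
Op 5: note_off(89): free voice 1 | voices=[84 - 75]
Op 6: note_on(73): voice 1 is free -> assigned | voices=[84 73 75]
Op 7: note_off(84): free voice 0 | voices=[- 73 75]
Op 8: note_on(86): voice 0 is free -> assigned | voices=[86 73 75]
Op 9: note_on(63): all voices busy, STEAL voice 2 (pitch 75, oldest) -> assign | voices=[86 73 63]

Answer: 2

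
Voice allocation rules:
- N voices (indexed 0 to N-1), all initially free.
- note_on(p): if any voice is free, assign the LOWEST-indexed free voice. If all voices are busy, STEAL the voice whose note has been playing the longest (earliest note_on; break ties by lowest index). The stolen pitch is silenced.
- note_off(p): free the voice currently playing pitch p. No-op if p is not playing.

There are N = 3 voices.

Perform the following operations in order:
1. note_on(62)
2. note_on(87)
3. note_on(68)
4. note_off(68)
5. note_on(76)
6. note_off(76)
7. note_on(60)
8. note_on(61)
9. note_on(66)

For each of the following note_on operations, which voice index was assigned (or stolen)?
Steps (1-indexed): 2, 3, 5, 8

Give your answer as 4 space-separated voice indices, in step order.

Op 1: note_on(62): voice 0 is free -> assigned | voices=[62 - -]
Op 2: note_on(87): voice 1 is free -> assigned | voices=[62 87 -]
Op 3: note_on(68): voice 2 is free -> assigned | voices=[62 87 68]
Op 4: note_off(68): free voice 2 | voices=[62 87 -]
Op 5: note_on(76): voice 2 is free -> assigned | voices=[62 87 76]
Op 6: note_off(76): free voice 2 | voices=[62 87 -]
Op 7: note_on(60): voice 2 is free -> assigned | voices=[62 87 60]
Op 8: note_on(61): all voices busy, STEAL voice 0 (pitch 62, oldest) -> assign | voices=[61 87 60]
Op 9: note_on(66): all voices busy, STEAL voice 1 (pitch 87, oldest) -> assign | voices=[61 66 60]

Answer: 1 2 2 0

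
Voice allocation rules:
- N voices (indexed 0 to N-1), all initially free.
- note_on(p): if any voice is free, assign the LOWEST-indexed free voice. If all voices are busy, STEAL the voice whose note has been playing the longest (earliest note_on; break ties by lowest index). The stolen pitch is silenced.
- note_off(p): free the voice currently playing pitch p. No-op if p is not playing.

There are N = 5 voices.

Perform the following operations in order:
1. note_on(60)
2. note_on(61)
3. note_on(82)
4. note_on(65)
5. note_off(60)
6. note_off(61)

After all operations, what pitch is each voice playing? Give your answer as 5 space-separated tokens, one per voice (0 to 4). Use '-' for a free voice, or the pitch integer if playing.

Op 1: note_on(60): voice 0 is free -> assigned | voices=[60 - - - -]
Op 2: note_on(61): voice 1 is free -> assigned | voices=[60 61 - - -]
Op 3: note_on(82): voice 2 is free -> assigned | voices=[60 61 82 - -]
Op 4: note_on(65): voice 3 is free -> assigned | voices=[60 61 82 65 -]
Op 5: note_off(60): free voice 0 | voices=[- 61 82 65 -]
Op 6: note_off(61): free voice 1 | voices=[- - 82 65 -]

Answer: - - 82 65 -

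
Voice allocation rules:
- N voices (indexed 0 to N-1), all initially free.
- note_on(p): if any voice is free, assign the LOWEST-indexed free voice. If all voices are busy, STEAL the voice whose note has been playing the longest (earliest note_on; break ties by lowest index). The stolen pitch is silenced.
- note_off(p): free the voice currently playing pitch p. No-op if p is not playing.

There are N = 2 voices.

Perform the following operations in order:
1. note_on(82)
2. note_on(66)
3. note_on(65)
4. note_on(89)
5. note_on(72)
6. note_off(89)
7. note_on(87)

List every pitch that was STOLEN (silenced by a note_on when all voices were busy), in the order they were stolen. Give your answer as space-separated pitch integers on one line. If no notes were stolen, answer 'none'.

Op 1: note_on(82): voice 0 is free -> assigned | voices=[82 -]
Op 2: note_on(66): voice 1 is free -> assigned | voices=[82 66]
Op 3: note_on(65): all voices busy, STEAL voice 0 (pitch 82, oldest) -> assign | voices=[65 66]
Op 4: note_on(89): all voices busy, STEAL voice 1 (pitch 66, oldest) -> assign | voices=[65 89]
Op 5: note_on(72): all voices busy, STEAL voice 0 (pitch 65, oldest) -> assign | voices=[72 89]
Op 6: note_off(89): free voice 1 | voices=[72 -]
Op 7: note_on(87): voice 1 is free -> assigned | voices=[72 87]

Answer: 82 66 65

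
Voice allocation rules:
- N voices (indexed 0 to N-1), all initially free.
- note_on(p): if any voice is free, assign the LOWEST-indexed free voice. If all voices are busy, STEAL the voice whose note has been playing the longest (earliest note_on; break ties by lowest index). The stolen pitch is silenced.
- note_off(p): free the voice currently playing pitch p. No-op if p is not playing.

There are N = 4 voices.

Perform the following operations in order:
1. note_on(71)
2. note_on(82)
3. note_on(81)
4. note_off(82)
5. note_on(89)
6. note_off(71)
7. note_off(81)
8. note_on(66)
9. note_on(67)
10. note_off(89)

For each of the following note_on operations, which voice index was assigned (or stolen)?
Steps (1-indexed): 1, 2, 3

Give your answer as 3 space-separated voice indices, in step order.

Op 1: note_on(71): voice 0 is free -> assigned | voices=[71 - - -]
Op 2: note_on(82): voice 1 is free -> assigned | voices=[71 82 - -]
Op 3: note_on(81): voice 2 is free -> assigned | voices=[71 82 81 -]
Op 4: note_off(82): free voice 1 | voices=[71 - 81 -]
Op 5: note_on(89): voice 1 is free -> assigned | voices=[71 89 81 -]
Op 6: note_off(71): free voice 0 | voices=[- 89 81 -]
Op 7: note_off(81): free voice 2 | voices=[- 89 - -]
Op 8: note_on(66): voice 0 is free -> assigned | voices=[66 89 - -]
Op 9: note_on(67): voice 2 is free -> assigned | voices=[66 89 67 -]
Op 10: note_off(89): free voice 1 | voices=[66 - 67 -]

Answer: 0 1 2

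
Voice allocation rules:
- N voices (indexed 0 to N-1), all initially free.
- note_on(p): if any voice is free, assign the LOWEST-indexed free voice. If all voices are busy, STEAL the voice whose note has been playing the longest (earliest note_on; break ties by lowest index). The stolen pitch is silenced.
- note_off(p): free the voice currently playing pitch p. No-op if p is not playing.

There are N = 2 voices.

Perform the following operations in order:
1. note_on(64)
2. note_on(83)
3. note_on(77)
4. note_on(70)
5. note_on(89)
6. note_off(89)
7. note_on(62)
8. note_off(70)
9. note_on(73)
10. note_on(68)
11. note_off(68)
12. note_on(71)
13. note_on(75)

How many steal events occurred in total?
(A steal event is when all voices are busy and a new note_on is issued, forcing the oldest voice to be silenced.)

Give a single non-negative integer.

Op 1: note_on(64): voice 0 is free -> assigned | voices=[64 -]
Op 2: note_on(83): voice 1 is free -> assigned | voices=[64 83]
Op 3: note_on(77): all voices busy, STEAL voice 0 (pitch 64, oldest) -> assign | voices=[77 83]
Op 4: note_on(70): all voices busy, STEAL voice 1 (pitch 83, oldest) -> assign | voices=[77 70]
Op 5: note_on(89): all voices busy, STEAL voice 0 (pitch 77, oldest) -> assign | voices=[89 70]
Op 6: note_off(89): free voice 0 | voices=[- 70]
Op 7: note_on(62): voice 0 is free -> assigned | voices=[62 70]
Op 8: note_off(70): free voice 1 | voices=[62 -]
Op 9: note_on(73): voice 1 is free -> assigned | voices=[62 73]
Op 10: note_on(68): all voices busy, STEAL voice 0 (pitch 62, oldest) -> assign | voices=[68 73]
Op 11: note_off(68): free voice 0 | voices=[- 73]
Op 12: note_on(71): voice 0 is free -> assigned | voices=[71 73]
Op 13: note_on(75): all voices busy, STEAL voice 1 (pitch 73, oldest) -> assign | voices=[71 75]

Answer: 5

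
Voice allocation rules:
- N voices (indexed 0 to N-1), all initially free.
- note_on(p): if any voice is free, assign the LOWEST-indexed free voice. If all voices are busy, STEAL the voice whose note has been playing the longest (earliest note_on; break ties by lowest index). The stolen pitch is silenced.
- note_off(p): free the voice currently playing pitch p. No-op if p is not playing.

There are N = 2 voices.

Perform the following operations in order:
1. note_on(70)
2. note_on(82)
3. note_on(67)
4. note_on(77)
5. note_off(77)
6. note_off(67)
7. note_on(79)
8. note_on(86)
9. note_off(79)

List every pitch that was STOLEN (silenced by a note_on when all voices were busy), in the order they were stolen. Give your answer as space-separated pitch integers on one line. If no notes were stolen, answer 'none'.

Answer: 70 82

Derivation:
Op 1: note_on(70): voice 0 is free -> assigned | voices=[70 -]
Op 2: note_on(82): voice 1 is free -> assigned | voices=[70 82]
Op 3: note_on(67): all voices busy, STEAL voice 0 (pitch 70, oldest) -> assign | voices=[67 82]
Op 4: note_on(77): all voices busy, STEAL voice 1 (pitch 82, oldest) -> assign | voices=[67 77]
Op 5: note_off(77): free voice 1 | voices=[67 -]
Op 6: note_off(67): free voice 0 | voices=[- -]
Op 7: note_on(79): voice 0 is free -> assigned | voices=[79 -]
Op 8: note_on(86): voice 1 is free -> assigned | voices=[79 86]
Op 9: note_off(79): free voice 0 | voices=[- 86]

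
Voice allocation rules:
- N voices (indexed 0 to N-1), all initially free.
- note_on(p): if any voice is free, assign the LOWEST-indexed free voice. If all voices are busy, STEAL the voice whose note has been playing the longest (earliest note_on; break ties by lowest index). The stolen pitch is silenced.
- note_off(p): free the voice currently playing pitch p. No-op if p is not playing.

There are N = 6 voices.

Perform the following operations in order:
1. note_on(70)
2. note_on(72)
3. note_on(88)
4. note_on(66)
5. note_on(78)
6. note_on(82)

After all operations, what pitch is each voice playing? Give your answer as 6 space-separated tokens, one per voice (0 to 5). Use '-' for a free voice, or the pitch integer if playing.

Answer: 70 72 88 66 78 82

Derivation:
Op 1: note_on(70): voice 0 is free -> assigned | voices=[70 - - - - -]
Op 2: note_on(72): voice 1 is free -> assigned | voices=[70 72 - - - -]
Op 3: note_on(88): voice 2 is free -> assigned | voices=[70 72 88 - - -]
Op 4: note_on(66): voice 3 is free -> assigned | voices=[70 72 88 66 - -]
Op 5: note_on(78): voice 4 is free -> assigned | voices=[70 72 88 66 78 -]
Op 6: note_on(82): voice 5 is free -> assigned | voices=[70 72 88 66 78 82]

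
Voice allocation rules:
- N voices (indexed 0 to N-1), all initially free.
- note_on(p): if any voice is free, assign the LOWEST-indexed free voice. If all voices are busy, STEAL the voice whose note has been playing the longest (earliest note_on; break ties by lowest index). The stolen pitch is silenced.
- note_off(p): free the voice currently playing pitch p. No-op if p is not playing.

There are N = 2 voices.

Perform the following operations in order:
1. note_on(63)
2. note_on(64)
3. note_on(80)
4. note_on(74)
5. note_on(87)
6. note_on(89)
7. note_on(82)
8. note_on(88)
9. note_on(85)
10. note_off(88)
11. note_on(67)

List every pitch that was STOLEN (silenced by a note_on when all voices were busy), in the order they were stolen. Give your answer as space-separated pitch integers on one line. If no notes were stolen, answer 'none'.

Op 1: note_on(63): voice 0 is free -> assigned | voices=[63 -]
Op 2: note_on(64): voice 1 is free -> assigned | voices=[63 64]
Op 3: note_on(80): all voices busy, STEAL voice 0 (pitch 63, oldest) -> assign | voices=[80 64]
Op 4: note_on(74): all voices busy, STEAL voice 1 (pitch 64, oldest) -> assign | voices=[80 74]
Op 5: note_on(87): all voices busy, STEAL voice 0 (pitch 80, oldest) -> assign | voices=[87 74]
Op 6: note_on(89): all voices busy, STEAL voice 1 (pitch 74, oldest) -> assign | voices=[87 89]
Op 7: note_on(82): all voices busy, STEAL voice 0 (pitch 87, oldest) -> assign | voices=[82 89]
Op 8: note_on(88): all voices busy, STEAL voice 1 (pitch 89, oldest) -> assign | voices=[82 88]
Op 9: note_on(85): all voices busy, STEAL voice 0 (pitch 82, oldest) -> assign | voices=[85 88]
Op 10: note_off(88): free voice 1 | voices=[85 -]
Op 11: note_on(67): voice 1 is free -> assigned | voices=[85 67]

Answer: 63 64 80 74 87 89 82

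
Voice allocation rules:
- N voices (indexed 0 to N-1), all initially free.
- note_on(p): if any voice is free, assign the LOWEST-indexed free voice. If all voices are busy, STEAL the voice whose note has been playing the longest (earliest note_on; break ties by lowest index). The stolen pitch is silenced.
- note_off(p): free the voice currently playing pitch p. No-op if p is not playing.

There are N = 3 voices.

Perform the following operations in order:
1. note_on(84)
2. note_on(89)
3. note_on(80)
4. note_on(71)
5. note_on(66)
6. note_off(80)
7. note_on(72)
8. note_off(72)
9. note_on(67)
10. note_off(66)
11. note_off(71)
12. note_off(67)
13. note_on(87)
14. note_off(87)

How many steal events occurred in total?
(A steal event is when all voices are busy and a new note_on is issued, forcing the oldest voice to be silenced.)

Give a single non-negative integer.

Answer: 2

Derivation:
Op 1: note_on(84): voice 0 is free -> assigned | voices=[84 - -]
Op 2: note_on(89): voice 1 is free -> assigned | voices=[84 89 -]
Op 3: note_on(80): voice 2 is free -> assigned | voices=[84 89 80]
Op 4: note_on(71): all voices busy, STEAL voice 0 (pitch 84, oldest) -> assign | voices=[71 89 80]
Op 5: note_on(66): all voices busy, STEAL voice 1 (pitch 89, oldest) -> assign | voices=[71 66 80]
Op 6: note_off(80): free voice 2 | voices=[71 66 -]
Op 7: note_on(72): voice 2 is free -> assigned | voices=[71 66 72]
Op 8: note_off(72): free voice 2 | voices=[71 66 -]
Op 9: note_on(67): voice 2 is free -> assigned | voices=[71 66 67]
Op 10: note_off(66): free voice 1 | voices=[71 - 67]
Op 11: note_off(71): free voice 0 | voices=[- - 67]
Op 12: note_off(67): free voice 2 | voices=[- - -]
Op 13: note_on(87): voice 0 is free -> assigned | voices=[87 - -]
Op 14: note_off(87): free voice 0 | voices=[- - -]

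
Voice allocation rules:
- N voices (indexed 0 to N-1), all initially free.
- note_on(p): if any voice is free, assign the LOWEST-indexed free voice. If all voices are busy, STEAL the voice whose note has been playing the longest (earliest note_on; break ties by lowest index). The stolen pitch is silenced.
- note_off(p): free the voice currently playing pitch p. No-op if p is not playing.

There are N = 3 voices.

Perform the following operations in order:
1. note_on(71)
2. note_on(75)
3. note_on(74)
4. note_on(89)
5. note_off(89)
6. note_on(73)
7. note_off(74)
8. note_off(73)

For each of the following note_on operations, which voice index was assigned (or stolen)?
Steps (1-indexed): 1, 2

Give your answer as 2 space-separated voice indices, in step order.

Op 1: note_on(71): voice 0 is free -> assigned | voices=[71 - -]
Op 2: note_on(75): voice 1 is free -> assigned | voices=[71 75 -]
Op 3: note_on(74): voice 2 is free -> assigned | voices=[71 75 74]
Op 4: note_on(89): all voices busy, STEAL voice 0 (pitch 71, oldest) -> assign | voices=[89 75 74]
Op 5: note_off(89): free voice 0 | voices=[- 75 74]
Op 6: note_on(73): voice 0 is free -> assigned | voices=[73 75 74]
Op 7: note_off(74): free voice 2 | voices=[73 75 -]
Op 8: note_off(73): free voice 0 | voices=[- 75 -]

Answer: 0 1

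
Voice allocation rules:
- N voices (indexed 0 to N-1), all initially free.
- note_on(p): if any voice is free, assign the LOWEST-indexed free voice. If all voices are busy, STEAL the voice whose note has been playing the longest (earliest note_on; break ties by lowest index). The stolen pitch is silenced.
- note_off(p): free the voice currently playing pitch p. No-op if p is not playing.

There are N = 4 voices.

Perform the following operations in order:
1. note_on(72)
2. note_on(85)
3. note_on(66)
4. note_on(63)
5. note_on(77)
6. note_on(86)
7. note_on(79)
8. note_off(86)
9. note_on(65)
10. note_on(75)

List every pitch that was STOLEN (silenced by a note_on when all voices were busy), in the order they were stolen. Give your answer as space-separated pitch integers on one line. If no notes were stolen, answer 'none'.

Answer: 72 85 66 63

Derivation:
Op 1: note_on(72): voice 0 is free -> assigned | voices=[72 - - -]
Op 2: note_on(85): voice 1 is free -> assigned | voices=[72 85 - -]
Op 3: note_on(66): voice 2 is free -> assigned | voices=[72 85 66 -]
Op 4: note_on(63): voice 3 is free -> assigned | voices=[72 85 66 63]
Op 5: note_on(77): all voices busy, STEAL voice 0 (pitch 72, oldest) -> assign | voices=[77 85 66 63]
Op 6: note_on(86): all voices busy, STEAL voice 1 (pitch 85, oldest) -> assign | voices=[77 86 66 63]
Op 7: note_on(79): all voices busy, STEAL voice 2 (pitch 66, oldest) -> assign | voices=[77 86 79 63]
Op 8: note_off(86): free voice 1 | voices=[77 - 79 63]
Op 9: note_on(65): voice 1 is free -> assigned | voices=[77 65 79 63]
Op 10: note_on(75): all voices busy, STEAL voice 3 (pitch 63, oldest) -> assign | voices=[77 65 79 75]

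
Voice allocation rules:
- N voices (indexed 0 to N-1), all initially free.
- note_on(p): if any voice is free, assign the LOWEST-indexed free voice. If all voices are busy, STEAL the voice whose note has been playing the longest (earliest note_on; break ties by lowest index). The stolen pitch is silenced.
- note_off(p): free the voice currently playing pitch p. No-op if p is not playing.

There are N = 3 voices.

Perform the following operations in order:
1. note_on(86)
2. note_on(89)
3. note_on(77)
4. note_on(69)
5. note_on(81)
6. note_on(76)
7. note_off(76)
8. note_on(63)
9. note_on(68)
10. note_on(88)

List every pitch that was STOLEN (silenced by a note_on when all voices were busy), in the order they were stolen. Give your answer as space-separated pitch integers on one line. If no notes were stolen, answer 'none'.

Op 1: note_on(86): voice 0 is free -> assigned | voices=[86 - -]
Op 2: note_on(89): voice 1 is free -> assigned | voices=[86 89 -]
Op 3: note_on(77): voice 2 is free -> assigned | voices=[86 89 77]
Op 4: note_on(69): all voices busy, STEAL voice 0 (pitch 86, oldest) -> assign | voices=[69 89 77]
Op 5: note_on(81): all voices busy, STEAL voice 1 (pitch 89, oldest) -> assign | voices=[69 81 77]
Op 6: note_on(76): all voices busy, STEAL voice 2 (pitch 77, oldest) -> assign | voices=[69 81 76]
Op 7: note_off(76): free voice 2 | voices=[69 81 -]
Op 8: note_on(63): voice 2 is free -> assigned | voices=[69 81 63]
Op 9: note_on(68): all voices busy, STEAL voice 0 (pitch 69, oldest) -> assign | voices=[68 81 63]
Op 10: note_on(88): all voices busy, STEAL voice 1 (pitch 81, oldest) -> assign | voices=[68 88 63]

Answer: 86 89 77 69 81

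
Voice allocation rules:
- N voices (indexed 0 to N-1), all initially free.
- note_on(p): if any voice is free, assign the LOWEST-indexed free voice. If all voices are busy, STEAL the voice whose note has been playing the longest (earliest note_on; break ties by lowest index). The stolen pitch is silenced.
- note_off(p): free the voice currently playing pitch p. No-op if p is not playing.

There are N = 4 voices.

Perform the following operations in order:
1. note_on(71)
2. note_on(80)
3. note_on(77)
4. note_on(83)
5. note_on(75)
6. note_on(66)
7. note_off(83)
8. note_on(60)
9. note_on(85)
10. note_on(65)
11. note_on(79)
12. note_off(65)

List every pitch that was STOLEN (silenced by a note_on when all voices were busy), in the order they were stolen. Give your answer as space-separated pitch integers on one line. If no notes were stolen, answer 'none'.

Answer: 71 80 77 75 66

Derivation:
Op 1: note_on(71): voice 0 is free -> assigned | voices=[71 - - -]
Op 2: note_on(80): voice 1 is free -> assigned | voices=[71 80 - -]
Op 3: note_on(77): voice 2 is free -> assigned | voices=[71 80 77 -]
Op 4: note_on(83): voice 3 is free -> assigned | voices=[71 80 77 83]
Op 5: note_on(75): all voices busy, STEAL voice 0 (pitch 71, oldest) -> assign | voices=[75 80 77 83]
Op 6: note_on(66): all voices busy, STEAL voice 1 (pitch 80, oldest) -> assign | voices=[75 66 77 83]
Op 7: note_off(83): free voice 3 | voices=[75 66 77 -]
Op 8: note_on(60): voice 3 is free -> assigned | voices=[75 66 77 60]
Op 9: note_on(85): all voices busy, STEAL voice 2 (pitch 77, oldest) -> assign | voices=[75 66 85 60]
Op 10: note_on(65): all voices busy, STEAL voice 0 (pitch 75, oldest) -> assign | voices=[65 66 85 60]
Op 11: note_on(79): all voices busy, STEAL voice 1 (pitch 66, oldest) -> assign | voices=[65 79 85 60]
Op 12: note_off(65): free voice 0 | voices=[- 79 85 60]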